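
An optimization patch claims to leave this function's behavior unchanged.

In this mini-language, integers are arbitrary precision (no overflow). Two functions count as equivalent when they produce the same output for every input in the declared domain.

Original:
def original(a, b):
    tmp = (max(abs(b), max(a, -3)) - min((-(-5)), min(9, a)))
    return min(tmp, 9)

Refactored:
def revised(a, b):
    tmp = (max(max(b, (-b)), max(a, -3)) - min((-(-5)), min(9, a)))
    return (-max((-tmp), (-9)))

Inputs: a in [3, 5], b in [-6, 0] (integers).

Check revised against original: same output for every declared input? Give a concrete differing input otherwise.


The two versions differ — the changes include min/max/abs usage differs.
One worked example (a=5, b=-6) — original: tmp becomes 1; next final value 1; revised: tmp becomes 1; next final value 1; agreement on 1.
Every one of the 21 inputs gives matching results.
verdict: equivalent


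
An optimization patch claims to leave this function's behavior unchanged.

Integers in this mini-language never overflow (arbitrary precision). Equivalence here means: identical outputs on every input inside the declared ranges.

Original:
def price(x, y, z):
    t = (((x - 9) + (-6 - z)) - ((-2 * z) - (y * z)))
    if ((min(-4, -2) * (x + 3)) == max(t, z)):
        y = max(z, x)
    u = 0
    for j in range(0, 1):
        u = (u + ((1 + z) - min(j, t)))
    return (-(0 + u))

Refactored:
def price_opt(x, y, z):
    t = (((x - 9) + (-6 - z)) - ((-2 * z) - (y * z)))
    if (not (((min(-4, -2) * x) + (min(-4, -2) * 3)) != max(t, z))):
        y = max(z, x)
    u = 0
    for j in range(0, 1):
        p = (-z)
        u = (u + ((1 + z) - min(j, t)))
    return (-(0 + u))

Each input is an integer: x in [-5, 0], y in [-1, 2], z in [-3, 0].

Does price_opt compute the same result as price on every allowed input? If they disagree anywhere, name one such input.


Reading the diff, among the changes: comparison usage differs, constant usage differs, arithmetic usage differs, min/max/abs usage differs, local variable names differ, statement counts differ, boolean connective usage differs.
One worked example (x=-3, y=1, z=-3) — price: t becomes -24; next ((min(-4, -2) * (x + 3)) == max(t, z)) evaluates to false; next u becomes 0; next at j=0:; next u becomes 22; next final value -22; price_opt: t becomes -24; next (not (((min(-4, -2) * x) + (min(-4, -2) * 3)) != max(t, z))) evaluates to false; next u becomes 0; next at j=0:; next p becomes 3; next u becomes 22; next final value -22; agreement on -22.
Across all 96 domain points the two functions coincide.
verdict: equivalent


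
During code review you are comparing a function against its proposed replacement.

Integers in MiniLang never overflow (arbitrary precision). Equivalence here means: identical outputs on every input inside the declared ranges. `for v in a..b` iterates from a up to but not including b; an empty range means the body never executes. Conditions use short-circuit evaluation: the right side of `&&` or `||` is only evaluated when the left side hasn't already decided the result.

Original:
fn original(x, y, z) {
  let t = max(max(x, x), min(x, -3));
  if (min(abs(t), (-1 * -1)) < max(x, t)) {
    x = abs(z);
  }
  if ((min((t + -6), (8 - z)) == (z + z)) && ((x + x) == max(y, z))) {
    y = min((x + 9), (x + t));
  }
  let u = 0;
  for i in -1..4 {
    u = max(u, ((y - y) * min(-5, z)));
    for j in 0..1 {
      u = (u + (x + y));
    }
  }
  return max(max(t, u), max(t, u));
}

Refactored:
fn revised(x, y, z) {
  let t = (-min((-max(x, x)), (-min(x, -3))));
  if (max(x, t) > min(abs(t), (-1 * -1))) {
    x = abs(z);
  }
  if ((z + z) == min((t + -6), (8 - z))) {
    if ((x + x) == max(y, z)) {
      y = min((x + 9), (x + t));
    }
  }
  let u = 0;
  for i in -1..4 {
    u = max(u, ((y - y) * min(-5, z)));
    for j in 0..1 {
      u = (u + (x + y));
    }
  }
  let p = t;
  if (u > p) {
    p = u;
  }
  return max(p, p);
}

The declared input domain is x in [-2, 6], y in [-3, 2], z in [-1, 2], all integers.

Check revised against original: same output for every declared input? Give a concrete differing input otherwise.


This is a faithful refactor — boolean connective usage differs, and statement counts differ, and local variable names differ, and min/max/abs usage differs, and comparison usage differs, and branching structure differs, but the computed results match everywhere.
As a probe, take x=2, y=-3, z=2: original runs t := 2 | (min(abs(t), (-1 * -1)) < max(x, t)): true | x := 2 | ((min((t + -6), (8 - z)) == (z + z)) && ((x + x) == max(y, z))): false | u := 0 | iter i=-1: | u := 0 | iter j=0: | u := -1 | iter i=0: | u := 0 | iter j=0: | u := -1 | iter i=1: | u := 0 | iter j=0: | u := -1 | iter i=2: | u := 0 | iter j=0: | u := -1 | iter i=3: | u := 0 | iter j=0: | u := -1 | result 2; revised runs t := 2 | (max(x, t) > min(abs(t), (-1 * -1))): true | x := 2 | ((z + z) == min((t + -6), (8 - z))): false | u := 0 | iter i=-1: | u := 0 | iter j=0: | u := -1 | iter i=0: | u := 0 | iter j=0: | u := -1 | iter i=1: | u := 0 | iter j=0: | u := -1 | iter i=2: | u := 0 | iter j=0: | u := -1 | iter i=3: | u := 0 | iter j=0: | u := -1 | p := 2 | (u > p): false | result 2; both end at 2.
Sweeping the whole domain (216 inputs) finds no disagreement.
verdict: equivalent


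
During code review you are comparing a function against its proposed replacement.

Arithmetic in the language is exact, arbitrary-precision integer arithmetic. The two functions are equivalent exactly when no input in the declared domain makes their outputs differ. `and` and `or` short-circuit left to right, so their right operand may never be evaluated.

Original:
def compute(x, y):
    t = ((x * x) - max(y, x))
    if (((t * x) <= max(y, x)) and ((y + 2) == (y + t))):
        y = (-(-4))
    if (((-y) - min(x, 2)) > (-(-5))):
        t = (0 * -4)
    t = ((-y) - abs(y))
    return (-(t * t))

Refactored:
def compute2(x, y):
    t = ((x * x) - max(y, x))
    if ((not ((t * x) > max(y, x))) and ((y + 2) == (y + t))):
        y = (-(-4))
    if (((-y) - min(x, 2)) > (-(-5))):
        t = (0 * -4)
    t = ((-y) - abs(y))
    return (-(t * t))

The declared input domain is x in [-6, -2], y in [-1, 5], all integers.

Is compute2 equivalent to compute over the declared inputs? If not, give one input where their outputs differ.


This is a faithful refactor — comparison usage differs, and boolean connective usage differs, but the computed results match everywhere.
One worked example (x=-4, y=3) — compute: t = 13; (((t * x) <= max(y, x)) and ((y + 2) == (y + t))) -> false; (((-y) - min(x, 2)) > (-(-5))) -> false; t = -6; return -36; compute2: t = 13; ((not ((t * x) > max(y, x))) and ((y + 2) == (y + t))) -> false; (((-y) - min(x, 2)) > (-(-5))) -> false; t = -6; return -36; agreement on -36.
Every one of the 35 inputs gives matching results.
verdict: equivalent


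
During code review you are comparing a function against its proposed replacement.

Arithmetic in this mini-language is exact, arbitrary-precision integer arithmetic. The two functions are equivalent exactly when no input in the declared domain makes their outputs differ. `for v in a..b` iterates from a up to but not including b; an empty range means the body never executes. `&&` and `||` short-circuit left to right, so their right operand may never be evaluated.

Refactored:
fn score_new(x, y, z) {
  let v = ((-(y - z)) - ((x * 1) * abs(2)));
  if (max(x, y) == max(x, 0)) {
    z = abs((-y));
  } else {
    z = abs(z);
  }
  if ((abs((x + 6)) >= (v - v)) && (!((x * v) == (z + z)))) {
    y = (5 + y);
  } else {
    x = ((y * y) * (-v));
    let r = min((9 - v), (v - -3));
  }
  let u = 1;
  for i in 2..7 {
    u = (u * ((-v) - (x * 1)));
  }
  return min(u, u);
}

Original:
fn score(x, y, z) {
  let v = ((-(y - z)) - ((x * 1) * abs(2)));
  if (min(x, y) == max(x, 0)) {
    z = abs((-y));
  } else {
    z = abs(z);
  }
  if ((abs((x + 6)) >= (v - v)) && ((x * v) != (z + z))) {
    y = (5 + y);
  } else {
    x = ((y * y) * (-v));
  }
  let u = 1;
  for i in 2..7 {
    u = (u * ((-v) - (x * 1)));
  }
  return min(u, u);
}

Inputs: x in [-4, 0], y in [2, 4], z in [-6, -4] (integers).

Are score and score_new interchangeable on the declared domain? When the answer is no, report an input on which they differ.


The suspicious edit (`min(x, y)` became `max(x, y)`) never changes the result for any input inside the declared domain.
One worked example (x=-4, y=3, z=-5) — score: v := 0 | (min(x, y) == max(x, 0)): false | z := 5 | ((abs((x + 6)) >= (v - v)) && ((x * v) != (z + z))): true | y := 8 | u := 1 | iter i=2: | u := 4 | iter i=3: | u := 16 | iter i=4: | u := 64 | iter i=5: | u := 256 | iter i=6: | u := 1024 | result 1024; score_new: v := 0 | (max(x, y) == max(x, 0)): false | z := 5 | ((abs((x + 6)) >= (v - v)) && (!((x * v) == (z + z)))): true | y := 8 | u := 1 | iter i=2: | u := 4 | iter i=3: | u := 16 | iter i=4: | u := 64 | iter i=5: | u := 256 | iter i=6: | u := 1024 | result 1024; agreement on 1024.
Sweeping the whole domain (45 inputs) finds no disagreement.
verdict: equivalent


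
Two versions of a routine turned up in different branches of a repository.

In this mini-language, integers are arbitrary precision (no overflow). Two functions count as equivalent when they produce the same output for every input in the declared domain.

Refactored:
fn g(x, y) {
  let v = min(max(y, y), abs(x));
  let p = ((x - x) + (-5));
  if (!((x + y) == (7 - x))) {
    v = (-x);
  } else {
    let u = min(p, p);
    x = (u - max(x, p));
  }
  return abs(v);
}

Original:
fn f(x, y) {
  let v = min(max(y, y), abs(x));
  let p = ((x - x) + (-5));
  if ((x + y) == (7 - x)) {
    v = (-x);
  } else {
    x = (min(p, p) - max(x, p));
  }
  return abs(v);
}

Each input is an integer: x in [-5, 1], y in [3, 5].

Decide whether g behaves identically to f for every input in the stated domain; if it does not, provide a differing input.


Take x=-5, y=3.
f: v becomes 3; next p becomes -5; next ((x + y) == (7 - x)) evaluates to false; next x becomes 0; next final value 3
g: v becomes 3; next p becomes -5; next (!((x + y) == (7 - x))) evaluates to true; next v becomes 5; next final value 5
3 != 5, so the rewrite changes behavior.
verdict: not equivalent; witness: x=-5, y=3


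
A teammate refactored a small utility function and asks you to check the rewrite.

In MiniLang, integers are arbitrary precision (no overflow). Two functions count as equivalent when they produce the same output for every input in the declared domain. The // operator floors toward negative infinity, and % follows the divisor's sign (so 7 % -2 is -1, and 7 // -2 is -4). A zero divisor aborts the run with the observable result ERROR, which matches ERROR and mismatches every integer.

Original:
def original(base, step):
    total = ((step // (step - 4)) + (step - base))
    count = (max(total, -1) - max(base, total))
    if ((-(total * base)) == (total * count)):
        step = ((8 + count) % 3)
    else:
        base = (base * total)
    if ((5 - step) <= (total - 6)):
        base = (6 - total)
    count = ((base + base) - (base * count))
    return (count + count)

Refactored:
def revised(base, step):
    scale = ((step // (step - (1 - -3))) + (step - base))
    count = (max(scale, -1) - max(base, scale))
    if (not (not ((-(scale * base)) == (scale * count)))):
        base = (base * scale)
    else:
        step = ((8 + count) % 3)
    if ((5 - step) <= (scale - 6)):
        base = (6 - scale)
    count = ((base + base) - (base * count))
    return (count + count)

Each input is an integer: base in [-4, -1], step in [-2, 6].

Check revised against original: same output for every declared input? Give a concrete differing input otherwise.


There is a counterexample at base=-4, step=-2: -32 on one side, -16 on the other.
original: total = 2; count = 0; ((-(total * base)) == (total * count)) -> false; base = -8; ((5 - step) <= (total - 6)) -> false; count = -16; return -32
revised: scale = 2; count = 0; (not (not ((-(scale * base)) == (scale * count)))) -> false; step = 2; ((5 - step) <= (scale - 6)) -> false; count = -8; return -16
verdict: not equivalent; witness: base=-4, step=-2


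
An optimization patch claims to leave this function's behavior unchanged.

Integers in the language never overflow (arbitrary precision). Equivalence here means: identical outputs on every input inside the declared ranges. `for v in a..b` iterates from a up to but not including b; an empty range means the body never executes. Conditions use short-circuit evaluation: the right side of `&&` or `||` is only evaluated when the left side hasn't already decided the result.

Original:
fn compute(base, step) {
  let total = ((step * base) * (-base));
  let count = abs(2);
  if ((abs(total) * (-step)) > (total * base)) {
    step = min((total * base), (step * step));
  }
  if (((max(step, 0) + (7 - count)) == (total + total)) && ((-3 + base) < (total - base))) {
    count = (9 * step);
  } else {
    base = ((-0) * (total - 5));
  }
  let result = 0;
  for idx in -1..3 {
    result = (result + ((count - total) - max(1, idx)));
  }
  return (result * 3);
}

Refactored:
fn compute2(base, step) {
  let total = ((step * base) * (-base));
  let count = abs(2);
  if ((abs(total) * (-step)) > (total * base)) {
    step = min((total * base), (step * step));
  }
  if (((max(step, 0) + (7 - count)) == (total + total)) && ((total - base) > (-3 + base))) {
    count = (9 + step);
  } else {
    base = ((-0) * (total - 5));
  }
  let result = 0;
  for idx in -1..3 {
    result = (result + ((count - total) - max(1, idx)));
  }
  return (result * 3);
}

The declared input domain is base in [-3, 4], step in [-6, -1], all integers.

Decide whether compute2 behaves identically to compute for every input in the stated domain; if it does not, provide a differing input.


The rewrite breaks on base=1, step=-5, where the results are 465 and 93.
compute: total=5, then count=2, then ((abs(total) * (-step)) > (total * base)) is true, then step=5, then (((max(step, 0) + (7 - count)) == (total + total)) && ((-3 + base) < (total - base))) is true, then count=45, then result=0, then (idx=-1), then result=39, then (idx=0), then result=78, then (idx=1), then result=117, then (idx=2), then result=155, then returns 465
compute2: total=5, then count=2, then ((abs(total) * (-step)) > (total * base)) is true, then step=5, then (((max(step, 0) + (7 - count)) == (total + total)) && ((total - base) > (-3 + base))) is true, then count=14, then result=0, then (idx=-1), then result=8, then (idx=0), then result=16, then (idx=1), then result=24, then (idx=2), then result=31, then returns 93
verdict: not equivalent; witness: base=1, step=-5


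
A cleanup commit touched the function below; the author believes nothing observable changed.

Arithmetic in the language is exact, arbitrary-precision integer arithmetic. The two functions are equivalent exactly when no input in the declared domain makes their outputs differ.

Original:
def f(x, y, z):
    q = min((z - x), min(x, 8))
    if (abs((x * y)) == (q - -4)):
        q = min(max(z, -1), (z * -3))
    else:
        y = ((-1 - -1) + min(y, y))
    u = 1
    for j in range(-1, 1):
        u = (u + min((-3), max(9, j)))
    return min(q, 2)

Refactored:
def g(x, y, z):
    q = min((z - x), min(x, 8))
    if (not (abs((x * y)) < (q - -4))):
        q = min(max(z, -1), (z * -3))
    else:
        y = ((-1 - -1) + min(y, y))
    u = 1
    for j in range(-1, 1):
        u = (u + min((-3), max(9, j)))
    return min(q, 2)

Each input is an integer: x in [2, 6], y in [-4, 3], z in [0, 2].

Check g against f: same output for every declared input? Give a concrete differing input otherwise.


The rewrite breaks on x=2, y=-4, z=0, where the results are -2 and 0.
f: q = -2; (abs((x * y)) == (q - -4)) -> false; y = -4; u = 1; [j=-1]; u = -2; [j=0]; u = -5; return -2
g: q = -2; (not (abs((x * y)) < (q - -4))) -> true; q = 0; u = 1; [j=-1]; u = -2; [j=0]; u = -5; return 0
verdict: not equivalent; witness: x=2, y=-4, z=0


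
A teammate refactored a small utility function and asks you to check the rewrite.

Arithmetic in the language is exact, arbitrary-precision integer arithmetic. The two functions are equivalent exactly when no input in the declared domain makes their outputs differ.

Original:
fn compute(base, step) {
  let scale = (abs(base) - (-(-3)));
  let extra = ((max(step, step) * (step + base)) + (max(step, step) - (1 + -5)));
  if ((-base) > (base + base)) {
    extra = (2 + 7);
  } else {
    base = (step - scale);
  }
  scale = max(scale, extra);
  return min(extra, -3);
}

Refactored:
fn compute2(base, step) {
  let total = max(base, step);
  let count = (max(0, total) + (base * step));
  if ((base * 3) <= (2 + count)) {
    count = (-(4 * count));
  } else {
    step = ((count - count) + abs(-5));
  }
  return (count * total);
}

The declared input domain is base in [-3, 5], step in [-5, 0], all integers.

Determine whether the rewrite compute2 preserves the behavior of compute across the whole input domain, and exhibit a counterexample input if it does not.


Consider the input base=-3, step=-5.
compute: scale becomes 0; next extra becomes 39; next ((-base) > (base + base)) evaluates to true; next extra becomes 9; next scale becomes 9; next final value -3
compute2: total becomes -3; next count becomes 15; next ((base * 3) <= (2 + count)) evaluates to true; next count becomes -60; next final value 180
-3 vs 180 — the two versions disagree here.
verdict: not equivalent; witness: base=-3, step=-5


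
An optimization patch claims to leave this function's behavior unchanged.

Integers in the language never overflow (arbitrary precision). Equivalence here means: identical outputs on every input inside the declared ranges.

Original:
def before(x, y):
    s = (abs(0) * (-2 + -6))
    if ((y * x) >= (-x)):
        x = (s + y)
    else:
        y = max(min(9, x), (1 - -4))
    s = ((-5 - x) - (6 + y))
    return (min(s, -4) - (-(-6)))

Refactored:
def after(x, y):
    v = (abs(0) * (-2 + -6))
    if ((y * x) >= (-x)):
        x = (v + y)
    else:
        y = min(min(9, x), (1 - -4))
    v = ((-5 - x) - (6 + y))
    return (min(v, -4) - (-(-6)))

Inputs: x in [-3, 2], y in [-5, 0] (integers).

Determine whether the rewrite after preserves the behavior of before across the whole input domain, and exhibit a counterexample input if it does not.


Consider the input x=-3, y=0.
before: s=0, then ((y * x) >= (-x)) is false, then y=5, then s=-13, then returns -19
after: v=0, then ((y * x) >= (-x)) is false, then y=-3, then v=-5, then returns -11
-19 vs -11 — the two versions disagree here.
verdict: not equivalent; witness: x=-3, y=0


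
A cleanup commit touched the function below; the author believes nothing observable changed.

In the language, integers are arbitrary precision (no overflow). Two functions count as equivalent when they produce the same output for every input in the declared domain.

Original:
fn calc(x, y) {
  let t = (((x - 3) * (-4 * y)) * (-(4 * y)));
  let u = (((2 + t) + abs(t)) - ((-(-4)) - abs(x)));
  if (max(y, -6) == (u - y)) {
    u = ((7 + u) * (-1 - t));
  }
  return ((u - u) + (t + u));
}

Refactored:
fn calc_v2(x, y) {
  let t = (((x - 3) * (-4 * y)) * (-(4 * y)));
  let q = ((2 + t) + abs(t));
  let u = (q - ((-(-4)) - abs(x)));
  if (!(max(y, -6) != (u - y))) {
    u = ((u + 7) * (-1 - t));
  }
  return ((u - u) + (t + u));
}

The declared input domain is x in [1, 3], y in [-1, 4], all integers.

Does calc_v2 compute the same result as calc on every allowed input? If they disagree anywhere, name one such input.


Differences: comparison usage differs; statement counts differ; local variable names differ; boolean connective usage differs — yet all 18 inputs agree.
verdict: equivalent


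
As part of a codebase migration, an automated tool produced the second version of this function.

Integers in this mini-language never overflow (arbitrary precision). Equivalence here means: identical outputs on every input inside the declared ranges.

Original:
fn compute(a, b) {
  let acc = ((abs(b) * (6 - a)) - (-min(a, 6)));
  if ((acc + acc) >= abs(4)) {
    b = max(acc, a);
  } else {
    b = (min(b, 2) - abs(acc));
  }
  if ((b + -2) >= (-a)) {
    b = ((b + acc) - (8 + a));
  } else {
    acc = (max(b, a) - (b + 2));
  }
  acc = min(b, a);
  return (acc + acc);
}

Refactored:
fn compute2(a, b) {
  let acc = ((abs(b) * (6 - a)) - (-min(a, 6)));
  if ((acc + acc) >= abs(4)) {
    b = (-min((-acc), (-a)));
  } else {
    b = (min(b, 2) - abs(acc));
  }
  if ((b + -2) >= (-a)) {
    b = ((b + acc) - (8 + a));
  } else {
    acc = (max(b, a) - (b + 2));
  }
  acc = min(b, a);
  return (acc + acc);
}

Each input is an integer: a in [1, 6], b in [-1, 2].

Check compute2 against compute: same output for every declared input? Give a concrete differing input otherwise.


This is a faithful refactor — min/max/abs usage differs, but the computed results match everywhere.
One worked example (a=3, b=1) — compute: acc=6, then ((acc + acc) >= abs(4)) is true, then b=6, then ((b + -2) >= (-a)) is true, then b=1, then acc=1, then returns 2; compute2: acc=6, then ((acc + acc) >= abs(4)) is true, then b=6, then ((b + -2) >= (-a)) is true, then b=1, then acc=1, then returns 2; agreement on 2.
Every one of the 24 inputs gives matching results.
verdict: equivalent


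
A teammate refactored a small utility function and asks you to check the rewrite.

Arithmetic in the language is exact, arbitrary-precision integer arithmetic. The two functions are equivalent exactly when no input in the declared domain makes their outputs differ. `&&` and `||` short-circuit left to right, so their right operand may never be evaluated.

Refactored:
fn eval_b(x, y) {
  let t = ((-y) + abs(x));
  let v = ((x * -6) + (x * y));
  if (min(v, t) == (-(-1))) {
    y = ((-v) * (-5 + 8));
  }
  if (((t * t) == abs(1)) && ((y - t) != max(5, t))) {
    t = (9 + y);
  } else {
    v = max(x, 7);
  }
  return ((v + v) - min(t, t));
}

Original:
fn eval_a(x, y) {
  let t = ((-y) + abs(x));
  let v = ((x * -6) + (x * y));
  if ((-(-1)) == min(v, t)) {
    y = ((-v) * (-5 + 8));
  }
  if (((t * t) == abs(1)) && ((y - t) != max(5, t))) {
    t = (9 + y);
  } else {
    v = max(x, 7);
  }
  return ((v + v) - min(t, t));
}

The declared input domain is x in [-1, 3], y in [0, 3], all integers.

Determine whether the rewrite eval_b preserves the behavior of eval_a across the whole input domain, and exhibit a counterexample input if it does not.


Equivalent — the differences include same computation, different form, yet no declared input distinguishes the two.
One worked example (x=3, y=1) — eval_a: t = 2; v = -15; ((-(-1)) == min(v, t)) -> false; (((t * t) == abs(1)) && ((y - t) != max(5, t))) -> false; v = 7; return 12; eval_b: t = 2; v = -15; (min(v, t) == (-(-1))) -> false; (((t * t) == abs(1)) && ((y - t) != max(5, t))) -> false; v = 7; return 12; agreement on 12.
Across all 20 domain points the two functions coincide.
verdict: equivalent


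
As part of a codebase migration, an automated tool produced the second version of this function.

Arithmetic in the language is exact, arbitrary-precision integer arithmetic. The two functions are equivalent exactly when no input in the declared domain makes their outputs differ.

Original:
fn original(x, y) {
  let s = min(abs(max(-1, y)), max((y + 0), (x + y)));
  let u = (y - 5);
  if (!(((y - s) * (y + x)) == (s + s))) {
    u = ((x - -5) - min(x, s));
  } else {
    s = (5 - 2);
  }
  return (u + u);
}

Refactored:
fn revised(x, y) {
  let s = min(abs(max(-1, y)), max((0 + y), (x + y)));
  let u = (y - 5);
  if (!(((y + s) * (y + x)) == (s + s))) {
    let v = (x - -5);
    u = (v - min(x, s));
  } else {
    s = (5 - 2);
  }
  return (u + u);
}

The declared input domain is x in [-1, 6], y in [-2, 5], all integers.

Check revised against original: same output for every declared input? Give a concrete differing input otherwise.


Evaluate both at x=-1, y=2.
original: s becomes 2; next u becomes -3; next (!(((y - s) * (y + x)) == (s + s))) evaluates to true; next u becomes 5; next final value 10
revised: s becomes 2; next u becomes -3; next (!(((y + s) * (y + x)) == (s + s))) evaluates to false; next s becomes 3; next final value -6
10 != -6, so the rewrite changes behavior.
verdict: not equivalent; witness: x=-1, y=2


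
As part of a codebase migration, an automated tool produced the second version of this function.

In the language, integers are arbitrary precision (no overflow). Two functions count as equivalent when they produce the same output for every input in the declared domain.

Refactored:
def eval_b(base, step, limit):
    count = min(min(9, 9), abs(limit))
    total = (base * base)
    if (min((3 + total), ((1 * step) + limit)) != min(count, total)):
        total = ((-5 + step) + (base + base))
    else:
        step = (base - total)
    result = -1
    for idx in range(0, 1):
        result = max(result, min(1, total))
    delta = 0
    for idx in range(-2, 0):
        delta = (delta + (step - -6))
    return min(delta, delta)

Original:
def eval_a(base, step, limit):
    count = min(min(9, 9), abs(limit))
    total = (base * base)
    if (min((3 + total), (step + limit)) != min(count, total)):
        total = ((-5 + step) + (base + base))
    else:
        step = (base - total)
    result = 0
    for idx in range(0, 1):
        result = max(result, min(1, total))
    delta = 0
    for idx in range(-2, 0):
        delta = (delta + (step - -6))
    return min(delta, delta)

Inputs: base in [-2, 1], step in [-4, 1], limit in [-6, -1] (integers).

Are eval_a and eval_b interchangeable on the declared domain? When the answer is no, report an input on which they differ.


Although `0` became `-1`, no input in the stated domain can expose it.
One worked example (base=-2, step=-2, limit=-2) — eval_a: count=2, then total=4, then (min((3 + total), (step + limit)) != min(count, total)) is true, then total=-11, then result=0, then (idx=0), then result=0, then delta=0, then (idx=-2), then delta=4, then (idx=-1), then delta=8, then returns 8; eval_b: count=2, then total=4, then (min((3 + total), ((1 * step) + limit)) != min(count, total)) is true, then total=-11, then result=-1, then (idx=0), then result=-1, then delta=0, then (idx=-2), then delta=4, then (idx=-1), then delta=8, then returns 8; agreement on 8.
Sweeping the whole domain (144 inputs) finds no disagreement.
verdict: equivalent


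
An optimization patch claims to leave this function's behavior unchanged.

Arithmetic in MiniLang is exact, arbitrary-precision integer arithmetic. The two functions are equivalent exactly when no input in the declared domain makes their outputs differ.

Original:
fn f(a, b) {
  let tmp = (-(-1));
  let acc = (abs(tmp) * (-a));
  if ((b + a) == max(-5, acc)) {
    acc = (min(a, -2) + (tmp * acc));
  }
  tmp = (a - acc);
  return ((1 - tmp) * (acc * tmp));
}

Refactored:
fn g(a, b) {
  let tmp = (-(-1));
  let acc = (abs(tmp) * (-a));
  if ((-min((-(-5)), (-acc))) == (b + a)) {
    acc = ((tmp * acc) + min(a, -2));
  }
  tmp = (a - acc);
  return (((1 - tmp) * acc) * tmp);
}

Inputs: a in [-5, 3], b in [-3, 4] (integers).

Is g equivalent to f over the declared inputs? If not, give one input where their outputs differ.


Differences: min/max/abs usage differs — yet all 72 inputs agree.
verdict: equivalent


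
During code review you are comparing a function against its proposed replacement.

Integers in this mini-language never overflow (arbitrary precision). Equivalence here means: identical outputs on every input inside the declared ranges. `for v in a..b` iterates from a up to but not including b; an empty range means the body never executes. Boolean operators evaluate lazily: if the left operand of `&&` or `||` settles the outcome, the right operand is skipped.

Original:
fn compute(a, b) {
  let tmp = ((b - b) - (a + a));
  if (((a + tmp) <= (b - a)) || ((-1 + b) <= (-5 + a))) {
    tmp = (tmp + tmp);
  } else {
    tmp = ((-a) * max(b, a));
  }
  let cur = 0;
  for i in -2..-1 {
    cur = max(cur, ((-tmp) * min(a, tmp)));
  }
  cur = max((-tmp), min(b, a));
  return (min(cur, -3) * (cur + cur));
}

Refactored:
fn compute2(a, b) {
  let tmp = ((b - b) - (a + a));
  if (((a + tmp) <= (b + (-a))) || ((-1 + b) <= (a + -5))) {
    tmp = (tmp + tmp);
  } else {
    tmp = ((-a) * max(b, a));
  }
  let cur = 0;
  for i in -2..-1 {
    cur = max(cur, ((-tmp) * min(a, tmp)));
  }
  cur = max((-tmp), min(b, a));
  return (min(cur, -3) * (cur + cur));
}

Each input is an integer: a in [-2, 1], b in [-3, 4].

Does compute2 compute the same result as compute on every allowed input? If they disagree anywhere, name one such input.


Comparing the listings, the differences include: arithmetic usage differs.
One worked example (a=-1, b=3) — compute: tmp = 2; (((a + tmp) <= (b - a)) || ((-1 + b) <= (-5 + a))) -> true; tmp = 4; cur = 0; [i=-2]; cur = 4; cur = -1; return 6; compute2: tmp = 2; (((a + tmp) <= (b + (-a))) || ((-1 + b) <= (a + -5))) -> true; tmp = 4; cur = 0; [i=-2]; cur = 4; cur = -1; return 6; agreement on 6.
An exhaustive pass over the 32 declared inputs shows identical outputs.
verdict: equivalent


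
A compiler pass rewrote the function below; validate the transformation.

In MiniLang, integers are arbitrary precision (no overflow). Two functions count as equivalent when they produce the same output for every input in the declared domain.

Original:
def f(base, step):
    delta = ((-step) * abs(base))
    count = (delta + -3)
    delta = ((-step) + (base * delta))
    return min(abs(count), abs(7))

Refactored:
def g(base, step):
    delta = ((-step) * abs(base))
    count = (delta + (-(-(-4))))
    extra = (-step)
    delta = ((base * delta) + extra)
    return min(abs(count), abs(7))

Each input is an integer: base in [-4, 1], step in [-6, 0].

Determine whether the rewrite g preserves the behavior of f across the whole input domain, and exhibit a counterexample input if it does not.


Not equivalent: base=-4, step=-2 separates them (5 vs 4).
f: delta = 8; count = 5; delta = -30; return 5
g: delta = 8; count = 4; extra = 2; delta = -30; return 4
verdict: not equivalent; witness: base=-4, step=-2


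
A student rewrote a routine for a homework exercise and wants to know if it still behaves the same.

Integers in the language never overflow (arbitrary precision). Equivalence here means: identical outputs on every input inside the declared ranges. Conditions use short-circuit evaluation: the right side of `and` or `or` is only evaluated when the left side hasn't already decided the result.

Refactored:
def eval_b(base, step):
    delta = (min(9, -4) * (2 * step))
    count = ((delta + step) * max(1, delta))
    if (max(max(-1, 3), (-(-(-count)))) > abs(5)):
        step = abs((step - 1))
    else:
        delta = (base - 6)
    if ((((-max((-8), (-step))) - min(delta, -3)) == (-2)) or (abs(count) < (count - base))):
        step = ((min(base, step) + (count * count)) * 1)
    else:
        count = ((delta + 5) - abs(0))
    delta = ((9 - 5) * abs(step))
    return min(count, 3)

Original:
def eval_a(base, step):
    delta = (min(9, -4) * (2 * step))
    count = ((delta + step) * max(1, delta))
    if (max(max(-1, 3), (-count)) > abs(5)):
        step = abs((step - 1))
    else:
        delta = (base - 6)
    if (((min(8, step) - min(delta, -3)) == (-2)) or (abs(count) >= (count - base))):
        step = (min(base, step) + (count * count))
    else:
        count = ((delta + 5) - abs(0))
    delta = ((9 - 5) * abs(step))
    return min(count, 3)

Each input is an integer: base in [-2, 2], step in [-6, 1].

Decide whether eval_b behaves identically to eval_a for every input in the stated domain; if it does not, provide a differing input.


Evaluate both at base=-2, step=-6.
eval_a: delta = 48; count = 2016; (max(max(-1, 3), (-count)) > abs(5)) -> false; delta = -8; (((min(8, step) - min(delta, -3)) == (-2)) or (abs(count) >= (count - base))) -> false; count = -3; delta = 24; return -3
eval_b: delta = 48; count = 2016; (max(max(-1, 3), (-(-(-count)))) > abs(5)) -> false; delta = -8; ((((-max((-8), (-step))) - min(delta, -3)) == (-2)) or (abs(count) < (count - base))) -> true; step = 4064250; delta = 16257000; return 3
-3 vs 3 — the two versions disagree here.
verdict: not equivalent; witness: base=-2, step=-6


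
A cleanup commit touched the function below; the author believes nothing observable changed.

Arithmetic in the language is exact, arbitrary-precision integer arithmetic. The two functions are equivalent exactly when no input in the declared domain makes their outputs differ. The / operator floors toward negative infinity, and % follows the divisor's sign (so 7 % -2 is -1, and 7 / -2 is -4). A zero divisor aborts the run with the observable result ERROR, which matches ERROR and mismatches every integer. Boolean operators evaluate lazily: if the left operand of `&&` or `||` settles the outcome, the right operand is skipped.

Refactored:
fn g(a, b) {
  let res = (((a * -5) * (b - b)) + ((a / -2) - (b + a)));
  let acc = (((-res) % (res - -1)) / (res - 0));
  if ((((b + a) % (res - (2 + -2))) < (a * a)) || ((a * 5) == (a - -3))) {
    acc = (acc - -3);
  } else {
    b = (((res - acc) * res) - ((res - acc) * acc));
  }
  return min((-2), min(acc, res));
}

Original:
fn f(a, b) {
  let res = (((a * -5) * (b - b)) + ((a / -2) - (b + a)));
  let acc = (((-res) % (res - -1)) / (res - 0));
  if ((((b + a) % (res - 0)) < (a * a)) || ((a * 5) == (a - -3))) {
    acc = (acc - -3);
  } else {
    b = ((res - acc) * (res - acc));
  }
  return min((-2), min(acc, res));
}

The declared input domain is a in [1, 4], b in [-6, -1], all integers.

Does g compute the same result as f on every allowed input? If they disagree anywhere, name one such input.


Behavior is preserved: although constant usage differs; arithmetic usage differs, the outputs never diverge.
One worked example (a=2, b=-3) — f: res = 0; division by zero -> ERROR; g: res = 0; division by zero -> ERROR; agreement on ERROR.
Across all 24 domain points the two functions coincide.
verdict: equivalent


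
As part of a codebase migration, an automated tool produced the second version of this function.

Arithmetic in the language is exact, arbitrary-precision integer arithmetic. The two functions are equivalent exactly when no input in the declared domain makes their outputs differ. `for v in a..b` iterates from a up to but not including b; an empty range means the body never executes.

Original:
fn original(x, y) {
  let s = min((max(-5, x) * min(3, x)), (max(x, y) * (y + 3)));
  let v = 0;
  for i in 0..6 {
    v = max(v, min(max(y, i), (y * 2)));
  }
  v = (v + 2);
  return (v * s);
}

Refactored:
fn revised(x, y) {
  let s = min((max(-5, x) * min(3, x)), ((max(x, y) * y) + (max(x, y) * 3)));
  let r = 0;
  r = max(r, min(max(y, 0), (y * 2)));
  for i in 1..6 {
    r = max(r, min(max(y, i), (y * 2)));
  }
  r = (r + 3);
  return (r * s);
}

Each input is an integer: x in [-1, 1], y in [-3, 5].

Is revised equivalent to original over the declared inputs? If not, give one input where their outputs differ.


x=-1, y=-2 yields -2 from original but -3 from revised.
verdict: not equivalent; witness: x=-1, y=-2


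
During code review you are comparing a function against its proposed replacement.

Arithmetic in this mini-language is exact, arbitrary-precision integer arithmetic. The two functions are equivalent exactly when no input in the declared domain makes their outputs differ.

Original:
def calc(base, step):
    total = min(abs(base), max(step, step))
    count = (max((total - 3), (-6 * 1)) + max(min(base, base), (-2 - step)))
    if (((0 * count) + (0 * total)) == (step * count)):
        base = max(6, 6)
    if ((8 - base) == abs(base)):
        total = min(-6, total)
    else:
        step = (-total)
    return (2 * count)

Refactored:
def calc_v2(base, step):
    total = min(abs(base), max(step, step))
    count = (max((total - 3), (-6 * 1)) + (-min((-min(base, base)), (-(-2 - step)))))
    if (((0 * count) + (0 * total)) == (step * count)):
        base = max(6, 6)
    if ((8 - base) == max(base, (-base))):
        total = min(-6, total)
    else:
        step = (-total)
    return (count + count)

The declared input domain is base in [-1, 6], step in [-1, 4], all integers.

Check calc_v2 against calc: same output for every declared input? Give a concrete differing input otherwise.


Differences: constant usage differs; and arithmetic usage differs; and min/max/abs usage differs — yet all 48 inputs agree.
verdict: equivalent


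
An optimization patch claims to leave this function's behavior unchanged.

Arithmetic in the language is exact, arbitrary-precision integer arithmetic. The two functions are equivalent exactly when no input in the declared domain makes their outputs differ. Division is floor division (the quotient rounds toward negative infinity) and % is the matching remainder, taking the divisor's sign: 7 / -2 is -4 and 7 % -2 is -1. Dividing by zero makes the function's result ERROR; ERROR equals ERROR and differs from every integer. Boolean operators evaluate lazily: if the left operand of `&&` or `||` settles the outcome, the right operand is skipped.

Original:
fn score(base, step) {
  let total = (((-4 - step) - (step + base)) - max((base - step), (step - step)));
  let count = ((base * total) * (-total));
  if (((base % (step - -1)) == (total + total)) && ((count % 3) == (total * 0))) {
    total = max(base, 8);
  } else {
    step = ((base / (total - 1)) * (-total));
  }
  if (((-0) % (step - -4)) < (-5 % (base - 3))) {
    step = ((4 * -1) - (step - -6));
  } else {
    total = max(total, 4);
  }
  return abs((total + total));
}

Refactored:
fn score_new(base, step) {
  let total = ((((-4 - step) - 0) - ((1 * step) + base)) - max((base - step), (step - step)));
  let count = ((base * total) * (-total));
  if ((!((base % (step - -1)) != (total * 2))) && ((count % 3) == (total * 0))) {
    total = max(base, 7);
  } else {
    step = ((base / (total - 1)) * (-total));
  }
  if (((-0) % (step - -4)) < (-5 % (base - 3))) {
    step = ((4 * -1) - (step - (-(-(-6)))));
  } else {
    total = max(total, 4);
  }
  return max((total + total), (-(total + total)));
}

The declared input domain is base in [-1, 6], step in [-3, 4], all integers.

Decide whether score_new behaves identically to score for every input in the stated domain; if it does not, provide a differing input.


Not equivalent: base=-1, step=-2 separates them (16 vs 14).
score: total := 0 | count := 0 | (((base % (step - -1)) == (total + total)) && ((count % 3) == (total * 0))): true | total := 8 | (((-0) % (step - -4)) < (-5 % (base - 3))): false | total := 8 | result 16
score_new: total := 0 | count := 0 | ((!((base % (step - -1)) != (total * 2))) && ((count % 3) == (total * 0))): true | total := 7 | (((-0) % (step - -4)) < (-5 % (base - 3))): false | total := 7 | result 14
verdict: not equivalent; witness: base=-1, step=-2


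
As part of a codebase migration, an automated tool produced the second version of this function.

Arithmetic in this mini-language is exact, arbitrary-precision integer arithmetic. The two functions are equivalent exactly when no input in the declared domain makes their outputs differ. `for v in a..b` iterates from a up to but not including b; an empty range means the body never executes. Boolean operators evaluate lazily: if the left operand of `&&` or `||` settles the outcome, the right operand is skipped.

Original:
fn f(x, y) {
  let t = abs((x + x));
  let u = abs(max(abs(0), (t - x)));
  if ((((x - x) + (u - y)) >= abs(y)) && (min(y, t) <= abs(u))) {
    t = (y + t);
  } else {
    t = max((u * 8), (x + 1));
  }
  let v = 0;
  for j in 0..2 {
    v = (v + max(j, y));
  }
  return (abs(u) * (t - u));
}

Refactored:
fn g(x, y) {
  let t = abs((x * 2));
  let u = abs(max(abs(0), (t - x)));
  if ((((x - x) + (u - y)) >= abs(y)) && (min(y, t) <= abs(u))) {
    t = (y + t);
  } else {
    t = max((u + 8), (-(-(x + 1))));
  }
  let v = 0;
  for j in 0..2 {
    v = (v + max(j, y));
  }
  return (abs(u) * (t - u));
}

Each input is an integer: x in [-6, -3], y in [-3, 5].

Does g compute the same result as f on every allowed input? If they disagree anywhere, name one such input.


These are not equivalent — on x=-3, y=5 the outputs split (567 vs 72).
f: t becomes 6; next u becomes 9; next ((((x - x) + (u - y)) >= abs(y)) && (min(y, t) <= abs(u))) evaluates to false; next t becomes 72; next v becomes 0; next at j=0:; next v becomes 5; next at j=1:; next v becomes 10; next final value 567
g: t becomes 6; next u becomes 9; next ((((x - x) + (u - y)) >= abs(y)) && (min(y, t) <= abs(u))) evaluates to false; next t becomes 17; next v becomes 0; next at j=0:; next v becomes 5; next at j=1:; next v becomes 10; next final value 72
verdict: not equivalent; witness: x=-3, y=5
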